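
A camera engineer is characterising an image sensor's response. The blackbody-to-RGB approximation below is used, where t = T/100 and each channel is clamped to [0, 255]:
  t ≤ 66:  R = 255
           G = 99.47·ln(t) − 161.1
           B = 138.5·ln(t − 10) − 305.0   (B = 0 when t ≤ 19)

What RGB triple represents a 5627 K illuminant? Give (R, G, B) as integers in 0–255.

t = 5627/100 = 56.27; the t ≤ 66 branch applies.
R = 255 by definition for t ≤ 66.
G = 99.47·ln 56.27 − 161.1 = 99.47·4.0302 − 161.1 = 239.780.
B = 138.5·ln(56.27 − 10) − 305.0 = 138.5·ln 46.27 − 305.0 = 138.5·3.8345 − 305.0 = 226.077.
Rounded: (255, 240, 226).

(255, 240, 226)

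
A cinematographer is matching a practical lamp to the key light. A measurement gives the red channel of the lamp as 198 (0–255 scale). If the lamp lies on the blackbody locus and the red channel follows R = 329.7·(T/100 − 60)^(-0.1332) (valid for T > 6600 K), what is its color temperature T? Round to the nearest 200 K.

(t − 60)^(-0.1332) = 198/329.7 = 0.60055.
t − 60 = 0.60055^(1/-0.1332) = 0.60055^(-7.508) = 45.980, so t = 105.980.
T = 100·t = 10598 K → 10600 K to the nearest 200 K.

10600 K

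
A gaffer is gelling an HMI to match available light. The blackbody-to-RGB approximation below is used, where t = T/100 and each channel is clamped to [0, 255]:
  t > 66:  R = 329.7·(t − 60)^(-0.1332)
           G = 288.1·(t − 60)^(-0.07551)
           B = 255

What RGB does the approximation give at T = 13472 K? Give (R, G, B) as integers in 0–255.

t = 13472/100 = 134.72; the t > 66 branch applies.
R = 329.7·(134.72 − 60)^(-0.1332) = 329.7·74.72^(-0.1332) = 329.7·0.56293 = 185.600.
G = 288.1·(134.72 − 60)^(-0.07551) = 288.1·74.72^(-0.07551) = 288.1·0.72200 = 208.008.
B = 255 by definition for t > 66.
Rounded: (186, 208, 255).

(186, 208, 255)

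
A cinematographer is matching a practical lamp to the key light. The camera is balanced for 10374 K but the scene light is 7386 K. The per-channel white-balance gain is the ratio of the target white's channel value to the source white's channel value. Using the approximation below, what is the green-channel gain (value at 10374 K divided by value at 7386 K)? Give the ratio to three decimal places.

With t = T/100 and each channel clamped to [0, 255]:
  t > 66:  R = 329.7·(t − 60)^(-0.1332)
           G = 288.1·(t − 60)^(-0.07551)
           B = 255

At 7386 K (t = 73.86):
  G = 288.1·(73.86 − 60)^(-0.07551) = 288.1·13.86^(-0.07551) = 288.1·0.81995 = 236.227.
At 10374 K (t = 103.74):
  G = 288.1·(103.74 − 60)^(-0.07551) = 288.1·43.74^(-0.07551) = 288.1·0.75179 = 216.591.
Gain = 216.591 / 236.227 = 0.9169 → 0.917.

0.917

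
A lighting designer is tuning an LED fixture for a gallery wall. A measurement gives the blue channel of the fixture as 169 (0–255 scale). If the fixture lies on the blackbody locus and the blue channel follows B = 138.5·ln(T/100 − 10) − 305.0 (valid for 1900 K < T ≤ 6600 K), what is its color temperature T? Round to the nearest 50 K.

ln(t − 10) = (169 + 305.0) / 138.5 = 3.4224.
t − 10 = e^3.4224 = 30.642, so t = 40.642.
T = 100·t = 4064 K → 4050 K to the nearest 50 K.

4050 K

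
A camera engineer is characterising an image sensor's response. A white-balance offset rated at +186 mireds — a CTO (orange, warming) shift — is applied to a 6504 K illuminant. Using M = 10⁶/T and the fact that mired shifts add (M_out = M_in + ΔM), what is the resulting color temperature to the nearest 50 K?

M_in = 10⁶/6504 = 153.75 mireds.
M_out = 153.75 + (+186) = 339.75 mireds.
T_out = 10⁶/339.75 = 2943.3 K → 2950 K.

2950 K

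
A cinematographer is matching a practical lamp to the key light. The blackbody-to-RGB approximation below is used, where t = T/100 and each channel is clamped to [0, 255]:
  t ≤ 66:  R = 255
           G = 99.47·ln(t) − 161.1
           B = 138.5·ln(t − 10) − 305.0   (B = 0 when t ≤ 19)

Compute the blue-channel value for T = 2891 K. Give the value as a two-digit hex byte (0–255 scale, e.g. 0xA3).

0x66

t = 2891/100 = 28.91; the t ≤ 66 branch applies.
B = 138.5·ln(28.91 − 10) − 305.0 = 138.5·ln 18.91 − 305.0 = 138.5·2.9397 − 305.0 = 102.147.
Rounded: 102; in hex, 0x66.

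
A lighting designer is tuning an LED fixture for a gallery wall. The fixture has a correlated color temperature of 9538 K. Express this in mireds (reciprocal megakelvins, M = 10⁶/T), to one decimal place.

M = 10⁶ / 9538 = 104.844 → 104.8 mireds.

104.8 mireds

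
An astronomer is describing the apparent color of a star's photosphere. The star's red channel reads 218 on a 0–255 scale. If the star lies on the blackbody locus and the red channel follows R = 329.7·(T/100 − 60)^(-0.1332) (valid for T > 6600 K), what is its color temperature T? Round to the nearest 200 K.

(t − 60)^(-0.1332) = 218/329.7 = 0.66121.
t − 60 = 0.66121^(1/-0.1332) = 0.66121^(-7.508) = 22.326, so t = 82.326.
T = 100·t = 8233 K → 8200 K to the nearest 200 K.

8200 K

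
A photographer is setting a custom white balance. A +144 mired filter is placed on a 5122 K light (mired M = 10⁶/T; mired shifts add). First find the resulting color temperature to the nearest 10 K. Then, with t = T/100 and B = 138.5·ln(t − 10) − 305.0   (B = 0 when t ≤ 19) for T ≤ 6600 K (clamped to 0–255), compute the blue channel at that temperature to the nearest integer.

M_in = 10⁶/5122 = 195.24; M_out = 195.24 + (+144) = 339.24.
T_out = 10⁶/339.24 = 2947.8 K → 2950 K; t = 29.5.
B = 138.5·ln(29.5 − 10) − 305.0 = 138.5·ln 19.5 − 305.0 = 138.5·2.9704 − 305.0 = 106.402.
Rounded: 106.

106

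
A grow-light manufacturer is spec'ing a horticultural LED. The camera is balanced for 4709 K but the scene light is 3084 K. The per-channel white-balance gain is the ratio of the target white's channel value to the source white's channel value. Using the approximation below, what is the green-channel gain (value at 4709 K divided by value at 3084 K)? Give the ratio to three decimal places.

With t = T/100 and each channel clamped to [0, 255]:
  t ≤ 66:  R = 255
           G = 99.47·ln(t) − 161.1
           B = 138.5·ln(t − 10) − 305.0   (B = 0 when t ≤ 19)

1.234

At 3084 K (t = 30.84):
  G = 99.47·ln 30.84 − 161.1 = 99.47·3.4288 − 161.1 = 179.964.
At 4709 K (t = 47.09):
  G = 99.47·ln 47.09 − 161.1 = 99.47·3.8521 − 161.1 = 222.064.
Gain = 222.064 / 179.964 = 1.2339 → 1.234.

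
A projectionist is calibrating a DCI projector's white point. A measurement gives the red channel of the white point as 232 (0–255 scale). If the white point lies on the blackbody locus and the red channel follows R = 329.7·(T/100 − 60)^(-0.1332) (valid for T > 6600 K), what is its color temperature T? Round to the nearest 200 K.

(t − 60)^(-0.1332) = 232/329.7 = 0.70367.
t − 60 = 0.70367^(1/-0.1332) = 0.70367^(-7.508) = 13.992, so t = 73.992.
T = 100·t = 7399 K → 7400 K to the nearest 200 K.

7400 K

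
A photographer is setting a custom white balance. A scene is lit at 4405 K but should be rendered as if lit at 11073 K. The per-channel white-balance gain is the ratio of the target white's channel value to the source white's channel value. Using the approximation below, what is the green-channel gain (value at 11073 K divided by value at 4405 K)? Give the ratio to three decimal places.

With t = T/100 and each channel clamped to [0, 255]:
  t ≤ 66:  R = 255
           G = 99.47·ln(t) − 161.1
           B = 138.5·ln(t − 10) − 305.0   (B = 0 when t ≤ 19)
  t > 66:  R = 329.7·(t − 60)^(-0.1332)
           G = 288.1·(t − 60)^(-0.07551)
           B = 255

0.994

At 4405 K (t = 44.05):
  G = 99.47·ln 44.05 − 161.1 = 99.47·3.7853 − 161.1 = 215.426.
At 11073 K (t = 110.73):
  G = 288.1·(110.73 − 60)^(-0.07551) = 288.1·50.73^(-0.07551) = 288.1·0.74342 = 214.180.
Gain = 214.180 / 215.426 = 0.9942 → 0.994.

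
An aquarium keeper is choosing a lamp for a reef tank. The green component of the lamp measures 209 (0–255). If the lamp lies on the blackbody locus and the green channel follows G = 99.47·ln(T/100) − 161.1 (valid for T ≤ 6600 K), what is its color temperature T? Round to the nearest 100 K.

ln t = (209 + 161.1) / 99.47 = 3.7207.
t = e^3.7207 = 41.294.
T = 100·t = 4129 K → 4100 K to the nearest 100 K.

4100 K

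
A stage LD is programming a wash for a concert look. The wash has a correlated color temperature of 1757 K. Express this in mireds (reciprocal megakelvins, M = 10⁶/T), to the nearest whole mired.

569 mireds

M = 10⁶ / 1757 = 569.152 → 569 mireds.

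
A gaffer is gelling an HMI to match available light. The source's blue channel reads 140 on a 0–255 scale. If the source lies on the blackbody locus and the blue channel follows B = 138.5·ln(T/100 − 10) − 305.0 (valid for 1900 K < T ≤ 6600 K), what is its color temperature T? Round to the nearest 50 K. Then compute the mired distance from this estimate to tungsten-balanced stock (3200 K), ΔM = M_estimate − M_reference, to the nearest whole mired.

ln(t − 10) = (140 + 305.0) / 138.5 = 3.2130.
t − 10 = e^3.2130 = 24.853, so t = 34.853.
T = 100·t = 3485 K → 3500 K to the nearest 50 K.
M_estimate = 10⁶/3500 = 285.71; M_reference = 10⁶/3200 = 312.50.
ΔM = 285.71 − 312.50 = -26.79 → -27 mireds.

-27 mireds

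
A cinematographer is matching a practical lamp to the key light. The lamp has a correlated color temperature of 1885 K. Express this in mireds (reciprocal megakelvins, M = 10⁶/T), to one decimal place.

M = 10⁶ / 1885 = 530.504 → 530.5 mireds.

530.5 mireds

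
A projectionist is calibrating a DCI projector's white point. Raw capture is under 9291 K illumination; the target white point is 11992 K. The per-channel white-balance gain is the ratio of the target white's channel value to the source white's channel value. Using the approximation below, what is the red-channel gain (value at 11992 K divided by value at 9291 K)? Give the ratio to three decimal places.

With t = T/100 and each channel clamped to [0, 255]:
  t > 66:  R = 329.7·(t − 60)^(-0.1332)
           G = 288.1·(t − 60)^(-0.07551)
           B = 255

At 9291 K (t = 92.91):
  R = 329.7·(92.91 − 60)^(-0.1332) = 329.7·32.91^(-0.1332) = 329.7·0.62790 = 207.019.
At 11992 K (t = 119.92):
  R = 329.7·(119.92 − 60)^(-0.1332) = 329.7·59.92^(-0.1332) = 329.7·0.57973 = 191.138.
Gain = 191.138 / 207.019 = 0.9233 → 0.923.

0.923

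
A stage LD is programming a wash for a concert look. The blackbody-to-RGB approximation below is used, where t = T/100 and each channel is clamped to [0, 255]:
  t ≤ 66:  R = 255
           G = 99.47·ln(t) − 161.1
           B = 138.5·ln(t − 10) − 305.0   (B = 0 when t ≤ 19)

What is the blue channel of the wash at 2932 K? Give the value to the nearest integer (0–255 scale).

t = 2932/100 = 29.32; the t ≤ 66 branch applies.
B = 138.5·ln(29.32 − 10) − 305.0 = 138.5·ln 19.32 − 305.0 = 138.5·2.9611 − 305.0 = 105.118.
Rounded: 105.

105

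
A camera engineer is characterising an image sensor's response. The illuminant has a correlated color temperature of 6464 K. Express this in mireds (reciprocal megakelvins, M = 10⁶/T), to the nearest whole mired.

M = 10⁶ / 6464 = 154.703 → 155 mireds.

155 mireds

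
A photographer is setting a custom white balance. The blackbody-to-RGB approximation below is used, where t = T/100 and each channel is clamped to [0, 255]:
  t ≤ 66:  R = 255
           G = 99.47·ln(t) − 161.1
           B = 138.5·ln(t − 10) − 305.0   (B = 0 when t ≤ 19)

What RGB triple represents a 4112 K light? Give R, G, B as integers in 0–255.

t = 4112/100 = 41.12; the t ≤ 66 branch applies.
R = 255 by definition for t ≤ 66.
G = 99.47·ln 41.12 − 161.1 = 99.47·3.7165 − 161.1 = 208.580.
B = 138.5·ln(41.12 − 10) − 305.0 = 138.5·ln 31.12 − 305.0 = 138.5·3.4379 − 305.0 = 171.142.
Rounded: (255, 209, 171).

R=255, G=209, B=171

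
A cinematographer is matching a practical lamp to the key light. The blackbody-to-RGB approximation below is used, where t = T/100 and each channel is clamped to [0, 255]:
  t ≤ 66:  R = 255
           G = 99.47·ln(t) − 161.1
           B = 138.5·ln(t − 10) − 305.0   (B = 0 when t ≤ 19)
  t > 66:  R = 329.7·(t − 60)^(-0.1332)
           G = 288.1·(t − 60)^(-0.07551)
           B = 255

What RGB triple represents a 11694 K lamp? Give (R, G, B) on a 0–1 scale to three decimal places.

(0.755, 0.833, 1.000)

t = 11694/100 = 116.94; the t > 66 branch applies.
R = 329.7·(116.94 − 60)^(-0.1332) = 329.7·56.94^(-0.1332) = 329.7·0.58368 = 192.441.
G = 288.1·(116.94 − 60)^(-0.07551) = 288.1·56.94^(-0.07551) = 288.1·0.73697 = 212.320.
B = 255 by definition for t > 66.
Dividing each by 255: (0.7547, 0.8326, 1.0000) → (0.755, 0.833, 1.000).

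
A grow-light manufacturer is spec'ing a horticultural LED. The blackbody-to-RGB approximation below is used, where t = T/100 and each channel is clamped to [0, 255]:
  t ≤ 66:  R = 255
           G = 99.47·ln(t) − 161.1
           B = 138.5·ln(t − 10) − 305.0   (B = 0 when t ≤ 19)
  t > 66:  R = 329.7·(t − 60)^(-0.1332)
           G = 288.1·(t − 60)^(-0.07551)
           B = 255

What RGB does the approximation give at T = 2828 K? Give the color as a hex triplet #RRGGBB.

t = 2828/100 = 28.28; the t ≤ 66 branch applies.
R = 255 by definition for t ≤ 66.
G = 99.47·ln 28.28 − 161.1 = 99.47·3.3422 − 161.1 = 171.344.
B = 138.5·ln(28.28 − 10) − 305.0 = 138.5·ln 18.28 − 305.0 = 138.5·2.9058 − 305.0 = 97.454.
Rounded: (255, 171, 97).
In hex: #FFAB61.

#FFAB61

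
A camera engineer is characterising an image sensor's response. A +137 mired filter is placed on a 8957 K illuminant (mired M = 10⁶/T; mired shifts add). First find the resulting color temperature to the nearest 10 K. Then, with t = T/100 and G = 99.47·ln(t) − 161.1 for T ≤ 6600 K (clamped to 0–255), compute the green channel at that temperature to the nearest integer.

206

M_in = 10⁶/8957 = 111.64; M_out = 111.64 + (+137) = 248.64.
T_out = 10⁶/248.64 = 4021.8 K → 4020 K; t = 40.2.
G = 99.47·ln 40.2 − 161.1 = 99.47·3.6939 − 161.1 = 206.329.
Rounded: 206.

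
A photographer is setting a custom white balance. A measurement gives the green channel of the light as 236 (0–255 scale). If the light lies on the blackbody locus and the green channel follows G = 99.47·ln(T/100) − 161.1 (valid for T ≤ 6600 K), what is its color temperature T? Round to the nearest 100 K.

5400 K

ln t = (236 + 161.1) / 99.47 = 3.9922.
t = e^3.9922 = 54.172.
T = 100·t = 5417 K → 5400 K to the nearest 100 K.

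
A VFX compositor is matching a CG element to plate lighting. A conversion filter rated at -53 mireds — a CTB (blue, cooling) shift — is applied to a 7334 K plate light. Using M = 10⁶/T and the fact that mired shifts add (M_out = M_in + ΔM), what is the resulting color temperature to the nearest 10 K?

12000 K

M_in = 10⁶/7334 = 136.35 mireds.
M_out = 136.35 + (-53) = 83.35 mireds.
T_out = 10⁶/83.35 = 11997.4 K → 12000 K.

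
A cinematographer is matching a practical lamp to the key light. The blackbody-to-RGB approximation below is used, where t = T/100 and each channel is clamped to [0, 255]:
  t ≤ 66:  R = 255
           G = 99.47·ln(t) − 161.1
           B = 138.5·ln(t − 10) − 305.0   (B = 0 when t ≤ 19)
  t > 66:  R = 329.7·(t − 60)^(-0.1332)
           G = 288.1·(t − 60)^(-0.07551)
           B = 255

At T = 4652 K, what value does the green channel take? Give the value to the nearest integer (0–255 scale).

221

t = 4652/100 = 46.52; the t ≤ 66 branch applies.
G = 99.47·ln 46.52 − 161.1 = 99.47·3.8399 − 161.1 = 220.853.
Rounded: 221.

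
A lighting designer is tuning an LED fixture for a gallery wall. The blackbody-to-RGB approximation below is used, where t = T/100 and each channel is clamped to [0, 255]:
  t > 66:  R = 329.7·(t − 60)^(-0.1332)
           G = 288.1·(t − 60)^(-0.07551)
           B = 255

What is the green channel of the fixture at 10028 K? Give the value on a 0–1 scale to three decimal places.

t = 10028/100 = 100.28; the t > 66 branch applies.
G = 288.1·(100.28 − 60)^(-0.07551) = 288.1·40.28^(-0.07551) = 288.1·0.75648 = 217.943.
On a 0–1 scale: 217.943/255 = 0.8547 → 0.855.

0.855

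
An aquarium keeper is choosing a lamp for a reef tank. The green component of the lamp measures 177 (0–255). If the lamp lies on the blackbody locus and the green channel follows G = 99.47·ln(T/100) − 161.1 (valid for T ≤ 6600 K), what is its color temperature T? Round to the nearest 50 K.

3000 K

ln t = (177 + 161.1) / 99.47 = 3.3990.
t = e^3.3990 = 29.935.
T = 100·t = 2993 K → 3000 K to the nearest 50 K.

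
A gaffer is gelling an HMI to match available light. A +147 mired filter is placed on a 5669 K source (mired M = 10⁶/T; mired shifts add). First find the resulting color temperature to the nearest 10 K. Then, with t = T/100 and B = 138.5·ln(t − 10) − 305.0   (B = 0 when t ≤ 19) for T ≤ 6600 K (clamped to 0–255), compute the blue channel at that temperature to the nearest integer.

M_in = 10⁶/5669 = 176.40; M_out = 176.40 + (+147) = 323.40.
T_out = 10⁶/323.40 = 3092.2 K → 3090 K; t = 30.9.
B = 138.5·ln(30.9 − 10) − 305.0 = 138.5·ln 20.9 − 305.0 = 138.5·3.0397 − 305.0 = 116.005.
Rounded: 116.

116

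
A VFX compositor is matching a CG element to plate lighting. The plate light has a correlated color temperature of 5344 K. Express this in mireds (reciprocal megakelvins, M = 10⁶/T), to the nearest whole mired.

M = 10⁶ / 5344 = 187.126 → 187 mireds.

187 mireds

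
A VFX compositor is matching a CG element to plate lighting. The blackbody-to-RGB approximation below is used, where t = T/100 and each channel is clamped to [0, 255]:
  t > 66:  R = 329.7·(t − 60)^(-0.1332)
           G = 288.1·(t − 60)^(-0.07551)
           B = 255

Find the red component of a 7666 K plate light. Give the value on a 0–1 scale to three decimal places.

0.889

t = 7666/100 = 76.66; the t > 66 branch applies.
R = 329.7·(76.66 − 60)^(-0.1332) = 329.7·16.66^(-0.1332) = 329.7·0.68750 = 226.669.
On a 0–1 scale: 226.669/255 = 0.8889 → 0.889.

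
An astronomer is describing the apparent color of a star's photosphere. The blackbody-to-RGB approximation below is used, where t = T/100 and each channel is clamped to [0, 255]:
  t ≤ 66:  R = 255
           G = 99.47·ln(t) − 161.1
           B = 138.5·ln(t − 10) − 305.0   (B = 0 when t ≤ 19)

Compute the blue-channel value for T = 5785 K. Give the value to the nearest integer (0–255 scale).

231

t = 5785/100 = 57.85; the t ≤ 66 branch applies.
B = 138.5·ln(57.85 − 10) − 305.0 = 138.5·ln 47.85 − 305.0 = 138.5·3.8681 − 305.0 = 230.728.
Rounded: 231.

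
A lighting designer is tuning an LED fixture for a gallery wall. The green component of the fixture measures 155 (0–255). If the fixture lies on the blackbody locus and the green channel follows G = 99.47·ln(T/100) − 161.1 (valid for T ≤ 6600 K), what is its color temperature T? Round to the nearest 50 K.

ln t = (155 + 161.1) / 99.47 = 3.1778.
t = e^3.1778 = 23.995.
T = 100·t = 2399 K → 2400 K to the nearest 50 K.

2400 K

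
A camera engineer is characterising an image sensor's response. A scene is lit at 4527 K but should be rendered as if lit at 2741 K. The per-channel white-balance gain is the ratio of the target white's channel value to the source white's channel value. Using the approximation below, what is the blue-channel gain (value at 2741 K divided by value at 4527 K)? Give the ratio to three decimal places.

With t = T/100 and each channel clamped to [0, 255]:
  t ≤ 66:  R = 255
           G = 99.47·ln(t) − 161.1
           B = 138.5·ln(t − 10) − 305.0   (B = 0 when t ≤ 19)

At 4527 K (t = 45.27):
  B = 138.5·ln(45.27 − 10) − 305.0 = 138.5·ln 35.27 − 305.0 = 138.5·3.5630 − 305.0 = 188.480.
At 2741 K (t = 27.41):
  B = 138.5·ln(27.41 − 10) − 305.0 = 138.5·ln 17.41 − 305.0 = 138.5·2.8570 − 305.0 = 90.701.
Gain = 90.701 / 188.480 = 0.4812 → 0.481.

0.481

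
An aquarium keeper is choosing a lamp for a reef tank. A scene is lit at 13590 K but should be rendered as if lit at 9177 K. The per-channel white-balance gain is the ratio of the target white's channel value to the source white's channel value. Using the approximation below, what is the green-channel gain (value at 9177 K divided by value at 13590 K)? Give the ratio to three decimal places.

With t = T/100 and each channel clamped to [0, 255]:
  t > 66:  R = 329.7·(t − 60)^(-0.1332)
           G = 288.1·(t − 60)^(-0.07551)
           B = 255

1.068

At 13590 K (t = 135.9):
  G = 288.1·(135.9 − 60)^(-0.07551) = 288.1·75.9^(-0.07551) = 288.1·0.72115 = 207.762.
At 9177 K (t = 91.77):
  G = 288.1·(91.77 − 60)^(-0.07551) = 288.1·31.77^(-0.07551) = 288.1·0.77016 = 221.884.
Gain = 221.884 / 207.762 = 1.0680 → 1.068.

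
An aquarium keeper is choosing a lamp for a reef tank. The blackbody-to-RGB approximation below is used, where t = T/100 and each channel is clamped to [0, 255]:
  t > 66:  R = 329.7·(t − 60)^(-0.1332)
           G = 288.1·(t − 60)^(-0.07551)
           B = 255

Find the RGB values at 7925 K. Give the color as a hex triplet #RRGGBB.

t = 7925/100 = 79.25; the t > 66 branch applies.
R = 329.7·(79.25 − 60)^(-0.1332) = 329.7·19.25^(-0.1332) = 329.7·0.67439 = 222.348.
G = 288.1·(79.25 − 60)^(-0.07551) = 288.1·19.25^(-0.07551) = 288.1·0.79986 = 230.439.
B = 255 by definition for t > 66.
Rounded: (222, 230, 255).
In hex: #DEE6FF.

#DEE6FF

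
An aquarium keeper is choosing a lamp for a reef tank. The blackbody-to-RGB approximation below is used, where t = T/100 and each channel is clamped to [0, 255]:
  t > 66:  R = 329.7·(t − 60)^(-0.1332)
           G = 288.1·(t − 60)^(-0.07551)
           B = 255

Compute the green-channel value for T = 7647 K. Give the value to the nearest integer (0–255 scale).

233

t = 7647/100 = 76.47; the t > 66 branch applies.
G = 288.1·(76.47 − 60)^(-0.07551) = 288.1·16.47^(-0.07551) = 288.1·0.80933 = 233.169.
Rounded: 233.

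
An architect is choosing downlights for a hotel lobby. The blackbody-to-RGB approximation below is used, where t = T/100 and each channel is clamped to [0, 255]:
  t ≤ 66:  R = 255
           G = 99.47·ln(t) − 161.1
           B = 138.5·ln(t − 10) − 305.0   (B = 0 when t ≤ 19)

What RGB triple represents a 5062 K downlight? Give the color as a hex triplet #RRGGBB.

#FFE5D0

t = 5062/100 = 50.62; the t ≤ 66 branch applies.
R = 255 by definition for t ≤ 66.
G = 99.47·ln 50.62 − 161.1 = 99.47·3.9243 − 161.1 = 229.255.
B = 138.5·ln(50.62 − 10) − 305.0 = 138.5·ln 40.62 − 305.0 = 138.5·3.7043 − 305.0 = 208.040.
Rounded: (255, 229, 208).
In hex: #FFE5D0.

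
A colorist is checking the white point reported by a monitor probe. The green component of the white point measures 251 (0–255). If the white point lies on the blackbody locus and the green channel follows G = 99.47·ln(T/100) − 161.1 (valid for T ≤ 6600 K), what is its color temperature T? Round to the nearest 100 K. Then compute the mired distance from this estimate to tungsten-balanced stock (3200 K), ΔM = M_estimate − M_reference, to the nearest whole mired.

ln t = (251 + 161.1) / 99.47 = 4.1430.
t = e^4.1430 = 62.989.
T = 100·t = 6299 K → 6300 K to the nearest 100 K.
M_estimate = 10⁶/6300 = 158.73; M_reference = 10⁶/3200 = 312.50.
ΔM = 158.73 − 312.50 = -153.77 → -154 mireds.

-154 mireds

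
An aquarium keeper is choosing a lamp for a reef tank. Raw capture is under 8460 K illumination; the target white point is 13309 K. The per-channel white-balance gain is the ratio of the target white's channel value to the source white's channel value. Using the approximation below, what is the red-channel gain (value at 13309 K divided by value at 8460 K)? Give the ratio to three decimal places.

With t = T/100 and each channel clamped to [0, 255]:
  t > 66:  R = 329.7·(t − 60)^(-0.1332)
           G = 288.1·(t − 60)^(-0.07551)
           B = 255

0.865

At 8460 K (t = 84.6):
  R = 329.7·(84.6 − 60)^(-0.1332) = 329.7·24.6^(-0.1332) = 329.7·0.65272 = 215.202.
At 13309 K (t = 133.09):
  R = 329.7·(133.09 − 60)^(-0.1332) = 329.7·73.09^(-0.1332) = 329.7·0.56459 = 186.146.
Gain = 186.146 / 215.202 = 0.8650 → 0.865.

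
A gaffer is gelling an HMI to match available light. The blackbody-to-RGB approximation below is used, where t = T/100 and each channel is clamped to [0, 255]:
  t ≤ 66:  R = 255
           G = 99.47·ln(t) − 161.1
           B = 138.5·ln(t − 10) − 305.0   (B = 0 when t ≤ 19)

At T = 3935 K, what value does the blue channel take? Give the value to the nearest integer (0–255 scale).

t = 3935/100 = 39.35; the t ≤ 66 branch applies.
B = 138.5·ln(39.35 − 10) − 305.0 = 138.5·ln 29.35 − 305.0 = 138.5·3.3793 − 305.0 = 163.032.
Rounded: 163.

163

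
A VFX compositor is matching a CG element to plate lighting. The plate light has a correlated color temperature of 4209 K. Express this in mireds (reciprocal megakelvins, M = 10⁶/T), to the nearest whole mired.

238 mireds

M = 10⁶ / 4209 = 237.586 → 238 mireds.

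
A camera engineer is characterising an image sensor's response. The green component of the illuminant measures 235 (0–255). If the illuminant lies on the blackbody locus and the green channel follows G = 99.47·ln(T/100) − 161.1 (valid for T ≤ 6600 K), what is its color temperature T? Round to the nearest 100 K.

ln t = (235 + 161.1) / 99.47 = 3.9821.
t = e^3.9821 = 53.630.
T = 100·t = 5363 K → 5400 K to the nearest 100 K.

5400 K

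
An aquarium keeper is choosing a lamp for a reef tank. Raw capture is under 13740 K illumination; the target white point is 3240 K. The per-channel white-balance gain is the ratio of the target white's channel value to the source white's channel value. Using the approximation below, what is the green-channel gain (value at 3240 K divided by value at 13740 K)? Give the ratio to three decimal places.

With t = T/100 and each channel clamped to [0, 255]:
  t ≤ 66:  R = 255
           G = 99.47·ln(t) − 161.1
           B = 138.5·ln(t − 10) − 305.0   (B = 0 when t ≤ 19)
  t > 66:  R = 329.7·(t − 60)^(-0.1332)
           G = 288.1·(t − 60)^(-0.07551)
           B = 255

0.891

At 13740 K (t = 137.4):
  G = 288.1·(137.4 − 60)^(-0.07551) = 288.1·77.4^(-0.07551) = 288.1·0.72008 = 207.455.
At 3240 K (t = 32.4):
  G = 99.47·ln 32.4 − 161.1 = 99.47·3.4782 − 161.1 = 184.872.
Gain = 184.872 / 207.455 = 0.8911 → 0.891.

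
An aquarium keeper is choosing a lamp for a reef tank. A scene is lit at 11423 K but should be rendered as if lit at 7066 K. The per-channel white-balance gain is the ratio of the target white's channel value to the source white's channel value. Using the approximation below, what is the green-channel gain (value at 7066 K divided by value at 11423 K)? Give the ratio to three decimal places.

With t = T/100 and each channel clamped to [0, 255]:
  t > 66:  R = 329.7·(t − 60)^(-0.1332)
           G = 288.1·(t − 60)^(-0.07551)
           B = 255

1.131

At 11423 K (t = 114.23):
  G = 288.1·(114.23 − 60)^(-0.07551) = 288.1·54.23^(-0.07551) = 288.1·0.73969 = 213.104.
At 7066 K (t = 70.66):
  G = 288.1·(70.66 − 60)^(-0.07551) = 288.1·10.66^(-0.07551) = 288.1·0.83636 = 240.956.
Gain = 240.956 / 213.104 = 1.1307 → 1.131.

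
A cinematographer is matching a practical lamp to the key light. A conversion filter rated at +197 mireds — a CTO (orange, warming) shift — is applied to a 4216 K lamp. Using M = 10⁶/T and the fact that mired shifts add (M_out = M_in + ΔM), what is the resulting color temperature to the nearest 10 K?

2300 K

M_in = 10⁶/4216 = 237.19 mireds.
M_out = 237.19 + (+197) = 434.19 mireds.
T_out = 10⁶/434.19 = 2303.1 K → 2300 K.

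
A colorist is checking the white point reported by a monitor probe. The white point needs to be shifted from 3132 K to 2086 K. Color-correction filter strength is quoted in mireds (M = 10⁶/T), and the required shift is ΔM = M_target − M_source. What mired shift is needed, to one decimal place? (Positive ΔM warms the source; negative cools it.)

+160.1 mireds

M_source = 10⁶/3132 = 319.285; M_target = 10⁶/2086 = 479.386.
ΔM = 479.386 − 319.285 = 160.102 → +160.1 mireds, a warming shift.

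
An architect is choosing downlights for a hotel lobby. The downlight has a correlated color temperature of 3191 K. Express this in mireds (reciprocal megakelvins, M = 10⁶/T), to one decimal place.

M = 10⁶ / 3191 = 313.381 → 313.4 mireds.

313.4 mireds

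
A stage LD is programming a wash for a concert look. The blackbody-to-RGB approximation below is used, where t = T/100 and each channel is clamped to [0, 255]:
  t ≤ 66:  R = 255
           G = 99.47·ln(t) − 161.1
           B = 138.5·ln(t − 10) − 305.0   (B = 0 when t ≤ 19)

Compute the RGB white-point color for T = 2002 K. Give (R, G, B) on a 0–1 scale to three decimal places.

(1.000, 0.537, 0.056)

t = 2002/100 = 20.02; the t ≤ 66 branch applies.
R = 255 by definition for t ≤ 66.
G = 99.47·ln 20.02 − 161.1 = 99.47·2.9967 − 161.1 = 136.985.
B = 138.5·ln(20.02 − 10) − 305.0 = 138.5·ln 10.02 − 305.0 = 138.5·2.3046 − 305.0 = 14.185.
Dividing each by 255: (1.0000, 0.5372, 0.0556) → (1.000, 0.537, 0.056).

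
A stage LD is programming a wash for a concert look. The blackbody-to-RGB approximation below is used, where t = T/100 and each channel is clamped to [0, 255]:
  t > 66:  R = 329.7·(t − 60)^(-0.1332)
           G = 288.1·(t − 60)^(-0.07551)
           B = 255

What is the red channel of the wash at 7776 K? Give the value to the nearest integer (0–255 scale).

225

t = 7776/100 = 77.76; the t > 66 branch applies.
R = 329.7·(77.76 − 60)^(-0.1332) = 329.7·17.76^(-0.1332) = 329.7·0.68167 = 224.747.
Rounded: 225.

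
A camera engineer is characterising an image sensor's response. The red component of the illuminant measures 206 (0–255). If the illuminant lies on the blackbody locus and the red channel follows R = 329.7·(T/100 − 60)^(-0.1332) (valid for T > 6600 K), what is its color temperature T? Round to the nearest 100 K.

9400 K

(t − 60)^(-0.1332) = 206/329.7 = 0.62481.
t − 60 = 0.62481^(1/-0.1332) = 0.62481^(-7.508) = 34.152, so t = 94.152.
T = 100·t = 9415 K → 9400 K to the nearest 100 K.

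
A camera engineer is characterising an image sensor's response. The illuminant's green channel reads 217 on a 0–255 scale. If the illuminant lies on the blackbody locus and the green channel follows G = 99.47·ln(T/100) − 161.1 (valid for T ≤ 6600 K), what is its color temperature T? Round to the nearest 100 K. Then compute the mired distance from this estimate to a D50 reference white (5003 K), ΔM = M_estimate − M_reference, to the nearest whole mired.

+22 mireds

ln t = (217 + 161.1) / 99.47 = 3.8011.
t = e^3.8011 = 44.752.
T = 100·t = 4475 K → 4500 K to the nearest 100 K.
M_estimate = 10⁶/4500 = 222.22; M_reference = 10⁶/5003 = 199.88.
ΔM = 222.22 − 199.88 = 22.34 → +22 mireds.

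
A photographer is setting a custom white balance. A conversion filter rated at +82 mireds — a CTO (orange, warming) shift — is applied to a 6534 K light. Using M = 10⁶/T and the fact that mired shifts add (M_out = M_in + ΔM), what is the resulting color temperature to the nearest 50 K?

M_in = 10⁶/6534 = 153.05 mireds.
M_out = 153.05 + (+82) = 235.05 mireds.
T_out = 10⁶/235.05 = 4254.5 K → 4250 K.

4250 K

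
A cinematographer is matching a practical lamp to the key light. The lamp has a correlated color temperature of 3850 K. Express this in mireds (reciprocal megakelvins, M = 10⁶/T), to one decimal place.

M = 10⁶ / 3850 = 259.740 → 259.7 mireds.

259.7 mireds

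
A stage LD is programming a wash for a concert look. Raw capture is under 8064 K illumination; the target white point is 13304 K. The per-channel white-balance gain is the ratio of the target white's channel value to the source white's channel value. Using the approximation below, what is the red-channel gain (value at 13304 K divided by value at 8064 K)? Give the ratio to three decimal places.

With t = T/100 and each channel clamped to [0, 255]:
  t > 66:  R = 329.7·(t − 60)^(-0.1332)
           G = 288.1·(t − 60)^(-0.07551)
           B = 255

0.845

At 8064 K (t = 80.64):
  R = 329.7·(80.64 − 60)^(-0.1332) = 329.7·20.64^(-0.1332) = 329.7·0.66816 = 220.292.
At 13304 K (t = 133.04):
  R = 329.7·(133.04 − 60)^(-0.1332) = 329.7·73.04^(-0.1332) = 329.7·0.56464 = 186.163.
Gain = 186.163 / 220.292 = 0.8451 → 0.845.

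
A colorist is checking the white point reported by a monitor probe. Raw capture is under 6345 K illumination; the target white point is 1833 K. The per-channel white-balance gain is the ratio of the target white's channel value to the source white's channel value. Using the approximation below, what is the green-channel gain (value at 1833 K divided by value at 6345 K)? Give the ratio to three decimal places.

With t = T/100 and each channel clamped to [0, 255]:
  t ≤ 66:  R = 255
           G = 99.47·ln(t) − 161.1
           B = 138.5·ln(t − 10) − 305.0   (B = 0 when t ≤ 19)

At 6345 K (t = 63.45):
  G = 99.47·ln 63.45 − 161.1 = 99.47·4.1503 − 161.1 = 251.726.
At 1833 K (t = 18.33):
  G = 99.47·ln 18.33 − 161.1 = 99.47·2.9085 − 161.1 = 128.212.
Gain = 128.212 / 251.726 = 0.5093 → 0.509.

0.509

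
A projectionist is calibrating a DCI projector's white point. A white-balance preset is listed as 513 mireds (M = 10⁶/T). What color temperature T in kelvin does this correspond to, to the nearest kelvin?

1949 K

T = 10⁶ / 513 = 1949.32 K → 1949 K.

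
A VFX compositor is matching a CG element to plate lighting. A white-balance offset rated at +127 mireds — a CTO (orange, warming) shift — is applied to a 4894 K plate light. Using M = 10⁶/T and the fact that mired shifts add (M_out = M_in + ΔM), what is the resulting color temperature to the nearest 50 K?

3000 K

M_in = 10⁶/4894 = 204.33 mireds.
M_out = 204.33 + (+127) = 331.33 mireds.
T_out = 10⁶/331.33 = 3018.1 K → 3000 K.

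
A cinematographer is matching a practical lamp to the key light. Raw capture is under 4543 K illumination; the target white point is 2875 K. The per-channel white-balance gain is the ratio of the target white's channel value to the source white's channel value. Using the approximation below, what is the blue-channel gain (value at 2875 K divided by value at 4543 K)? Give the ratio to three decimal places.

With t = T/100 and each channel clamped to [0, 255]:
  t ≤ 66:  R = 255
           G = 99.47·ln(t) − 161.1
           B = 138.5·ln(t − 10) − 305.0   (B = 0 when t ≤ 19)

At 4543 K (t = 45.43):
  B = 138.5·ln(45.43 − 10) − 305.0 = 138.5·ln 35.43 − 305.0 = 138.5·3.5676 − 305.0 = 189.107.
At 2875 K (t = 28.75):
  B = 138.5·ln(28.75 − 10) − 305.0 = 138.5·ln 18.75 − 305.0 = 138.5·2.9312 − 305.0 = 100.970.
Gain = 100.970 / 189.107 = 0.5339 → 0.534.

0.534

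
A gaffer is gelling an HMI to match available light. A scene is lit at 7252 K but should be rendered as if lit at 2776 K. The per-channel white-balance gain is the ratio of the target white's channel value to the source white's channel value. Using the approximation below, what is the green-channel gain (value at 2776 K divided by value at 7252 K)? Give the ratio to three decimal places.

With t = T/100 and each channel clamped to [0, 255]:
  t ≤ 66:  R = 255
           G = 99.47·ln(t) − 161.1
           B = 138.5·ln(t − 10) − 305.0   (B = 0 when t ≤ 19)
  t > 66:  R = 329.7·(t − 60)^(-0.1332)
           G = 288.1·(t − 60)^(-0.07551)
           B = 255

At 7252 K (t = 72.52):
  G = 288.1·(72.52 − 60)^(-0.07551) = 288.1·12.52^(-0.07551) = 288.1·0.82627 = 238.047.
At 2776 K (t = 27.76):
  G = 99.47·ln 27.76 − 161.1 = 99.47·3.3236 − 161.1 = 169.498.
Gain = 169.498 / 238.047 = 0.7120 → 0.712.

0.712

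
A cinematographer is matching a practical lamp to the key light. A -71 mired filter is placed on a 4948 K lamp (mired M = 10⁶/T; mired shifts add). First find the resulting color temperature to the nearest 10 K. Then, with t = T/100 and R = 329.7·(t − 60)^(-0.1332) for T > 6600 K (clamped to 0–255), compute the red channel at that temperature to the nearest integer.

M_in = 10⁶/4948 = 202.10; M_out = 202.10 + (-71) = 131.10.
T_out = 10⁶/131.10 = 7627.7 K → 7630 K; t = 76.3.
R = 329.7·(76.3 − 60)^(-0.1332) = 329.7·16.3^(-0.1332) = 329.7·0.68950 = 227.329.
Rounded: 227.

227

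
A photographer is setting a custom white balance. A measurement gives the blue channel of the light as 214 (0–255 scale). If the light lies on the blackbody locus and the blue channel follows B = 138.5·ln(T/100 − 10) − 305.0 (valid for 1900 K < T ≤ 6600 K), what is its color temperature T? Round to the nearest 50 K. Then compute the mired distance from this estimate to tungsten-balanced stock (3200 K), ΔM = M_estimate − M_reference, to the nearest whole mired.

-122 mireds

ln(t − 10) = (214 + 305.0) / 138.5 = 3.7473.
t − 10 = e^3.7473 = 42.406, so t = 52.406.
T = 100·t = 5241 K → 5250 K to the nearest 50 K.
M_estimate = 10⁶/5250 = 190.48; M_reference = 10⁶/3200 = 312.50.
ΔM = 190.48 − 312.50 = -122.02 → -122 mireds.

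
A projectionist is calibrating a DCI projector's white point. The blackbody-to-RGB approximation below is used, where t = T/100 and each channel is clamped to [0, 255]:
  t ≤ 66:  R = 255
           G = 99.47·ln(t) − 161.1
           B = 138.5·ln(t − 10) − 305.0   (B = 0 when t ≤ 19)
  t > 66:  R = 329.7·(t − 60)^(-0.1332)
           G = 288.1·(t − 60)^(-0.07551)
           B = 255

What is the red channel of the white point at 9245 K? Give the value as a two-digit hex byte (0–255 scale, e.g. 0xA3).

0xCF

t = 9245/100 = 92.45; the t > 66 branch applies.
R = 329.7·(92.45 − 60)^(-0.1332) = 329.7·32.45^(-0.1332) = 329.7·0.62908 = 207.408.
Rounded: 207; in hex, 0xCF.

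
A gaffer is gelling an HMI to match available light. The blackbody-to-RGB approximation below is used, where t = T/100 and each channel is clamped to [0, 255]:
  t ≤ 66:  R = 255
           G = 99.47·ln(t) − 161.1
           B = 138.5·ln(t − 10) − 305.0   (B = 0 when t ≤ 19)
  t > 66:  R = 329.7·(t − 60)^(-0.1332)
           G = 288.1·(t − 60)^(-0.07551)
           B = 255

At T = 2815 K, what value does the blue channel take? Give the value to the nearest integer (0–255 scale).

96

t = 2815/100 = 28.15; the t ≤ 66 branch applies.
B = 138.5·ln(28.15 − 10) − 305.0 = 138.5·ln 18.15 − 305.0 = 138.5·2.8987 − 305.0 = 96.466.
Rounded: 96.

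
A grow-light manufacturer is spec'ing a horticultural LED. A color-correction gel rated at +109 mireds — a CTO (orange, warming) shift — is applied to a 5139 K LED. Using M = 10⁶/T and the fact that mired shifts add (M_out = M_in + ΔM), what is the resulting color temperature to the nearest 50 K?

3300 K

M_in = 10⁶/5139 = 194.59 mireds.
M_out = 194.59 + (+109) = 303.59 mireds.
T_out = 10⁶/303.59 = 3293.9 K → 3300 K.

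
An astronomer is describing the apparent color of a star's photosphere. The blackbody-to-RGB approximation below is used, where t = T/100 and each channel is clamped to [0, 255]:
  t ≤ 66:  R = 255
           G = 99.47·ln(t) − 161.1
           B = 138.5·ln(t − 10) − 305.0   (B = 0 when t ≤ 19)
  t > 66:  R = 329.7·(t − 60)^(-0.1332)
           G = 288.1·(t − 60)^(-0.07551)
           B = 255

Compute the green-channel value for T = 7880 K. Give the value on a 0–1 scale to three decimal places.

0.905

t = 7880/100 = 78.8; the t > 66 branch applies.
G = 288.1·(78.8 − 60)^(-0.07551) = 288.1·18.8^(-0.07551) = 288.1·0.80129 = 230.851.
On a 0–1 scale: 230.851/255 = 0.9053 → 0.905.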